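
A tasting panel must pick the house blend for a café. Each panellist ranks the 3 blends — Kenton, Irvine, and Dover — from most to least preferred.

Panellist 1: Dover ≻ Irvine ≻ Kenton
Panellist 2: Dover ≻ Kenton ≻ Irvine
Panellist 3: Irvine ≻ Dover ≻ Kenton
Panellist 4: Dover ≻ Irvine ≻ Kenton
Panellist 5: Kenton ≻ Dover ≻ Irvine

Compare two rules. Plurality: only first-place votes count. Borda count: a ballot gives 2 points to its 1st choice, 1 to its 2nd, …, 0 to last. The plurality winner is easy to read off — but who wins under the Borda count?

Plurality first-place counts: Kenton 1, Irvine 1, Dover 3 → Dover.
Borda totals: Kenton 3, Irvine 4, Dover 8 → Dover.

Dover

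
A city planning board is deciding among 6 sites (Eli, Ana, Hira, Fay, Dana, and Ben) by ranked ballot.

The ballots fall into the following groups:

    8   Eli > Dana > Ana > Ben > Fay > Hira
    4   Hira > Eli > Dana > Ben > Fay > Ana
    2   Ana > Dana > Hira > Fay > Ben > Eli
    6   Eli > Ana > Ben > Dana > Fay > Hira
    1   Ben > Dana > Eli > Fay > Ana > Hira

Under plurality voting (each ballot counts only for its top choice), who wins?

Eli

First-place vote totals:
  Eli: 14
  Ana: 2
  Hira: 4
  Fay: 0
  Dana: 0
  Ben: 1
Eli has the most first-place votes.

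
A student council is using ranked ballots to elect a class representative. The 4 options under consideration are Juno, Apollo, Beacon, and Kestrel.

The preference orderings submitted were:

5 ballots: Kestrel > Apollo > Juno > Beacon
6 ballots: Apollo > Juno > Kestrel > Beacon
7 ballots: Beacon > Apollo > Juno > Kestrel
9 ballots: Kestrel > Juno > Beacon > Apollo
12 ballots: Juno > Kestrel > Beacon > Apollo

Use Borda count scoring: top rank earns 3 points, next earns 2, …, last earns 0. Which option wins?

Juno

Borda scores:
  Juno: 5·1 + 6·2 + 7·1 + 9·2 + 12·3 = 78
  Apollo: 5·2 + 6·3 + 7·2 + 9·0 + 12·0 = 42
  Beacon: 5·0 + 6·0 + 7·3 + 9·1 + 12·1 = 42
  Kestrel: 5·3 + 6·1 + 7·0 + 9·3 + 12·2 = 72
Juno has the highest total.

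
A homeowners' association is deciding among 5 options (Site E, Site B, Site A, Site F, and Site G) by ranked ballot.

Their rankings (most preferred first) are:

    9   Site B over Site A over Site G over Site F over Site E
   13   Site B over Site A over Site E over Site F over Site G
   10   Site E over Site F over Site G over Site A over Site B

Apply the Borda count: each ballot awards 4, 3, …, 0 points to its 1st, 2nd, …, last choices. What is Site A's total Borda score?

Borda scores:
  Site E: 9·0 + 13·2 + 10·4 = 66
  Site B: 9·4 + 13·4 + 10·0 = 88
  Site A: 9·3 + 13·3 + 10·1 = 76
  Site F: 9·1 + 13·1 + 10·3 = 52
  Site G: 9·2 + 13·0 + 10·2 = 38

76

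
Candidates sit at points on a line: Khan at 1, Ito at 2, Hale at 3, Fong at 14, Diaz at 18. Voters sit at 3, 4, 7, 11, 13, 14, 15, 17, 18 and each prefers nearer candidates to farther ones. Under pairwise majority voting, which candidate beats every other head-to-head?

With single-peaked preferences on a line, the Condorcet winner is the candidate closest to the median voter.
The median voter (position 13) is closest to Fong at 14.
Check: Fong vs Diaz — voters closer to Fong: 7 of 9.

Fong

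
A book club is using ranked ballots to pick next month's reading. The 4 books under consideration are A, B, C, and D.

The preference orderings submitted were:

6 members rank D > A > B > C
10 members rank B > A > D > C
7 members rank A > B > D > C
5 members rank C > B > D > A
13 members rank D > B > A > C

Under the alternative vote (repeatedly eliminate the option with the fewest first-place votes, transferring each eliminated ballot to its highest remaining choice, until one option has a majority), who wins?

Round 1: D 19, B 10, A 7, C 5. C has the fewest and is eliminated.
Round 2: D 19, B 15, A 7. A has the fewest and is eliminated.
Round 3: B 22, D 19. B has a majority.

B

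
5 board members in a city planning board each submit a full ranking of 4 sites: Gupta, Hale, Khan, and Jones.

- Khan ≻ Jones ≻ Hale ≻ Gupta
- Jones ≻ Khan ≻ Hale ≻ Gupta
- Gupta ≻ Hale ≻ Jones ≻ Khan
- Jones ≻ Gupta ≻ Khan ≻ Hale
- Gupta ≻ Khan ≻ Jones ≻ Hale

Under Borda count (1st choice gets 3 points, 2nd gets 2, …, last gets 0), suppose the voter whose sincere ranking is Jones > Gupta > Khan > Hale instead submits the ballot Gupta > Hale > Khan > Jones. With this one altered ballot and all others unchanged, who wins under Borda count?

Gupta

Borda totals with the altered ballot: Gupta 9, Hale 6, Khan 8, Jones 7.
The switch changes the winner from Jones to Gupta.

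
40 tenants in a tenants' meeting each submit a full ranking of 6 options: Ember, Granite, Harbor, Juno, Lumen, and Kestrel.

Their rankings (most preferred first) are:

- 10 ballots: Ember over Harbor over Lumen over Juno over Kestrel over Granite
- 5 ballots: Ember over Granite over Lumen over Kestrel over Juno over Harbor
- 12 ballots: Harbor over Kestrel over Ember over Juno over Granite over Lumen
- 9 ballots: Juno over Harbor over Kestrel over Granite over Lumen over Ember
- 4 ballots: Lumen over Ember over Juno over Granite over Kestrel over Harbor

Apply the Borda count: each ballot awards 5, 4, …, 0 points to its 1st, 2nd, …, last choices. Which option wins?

Harbor

Borda scores:
  Ember: 10·5 + 5·5 + 12·3 + 9·0 + 4·4 = 127
  Granite: 10·0 + 5·4 + 12·1 + 9·2 + 4·2 = 58
  Harbor: 10·4 + 5·0 + 12·5 + 9·4 + 4·0 = 136
  Juno: 10·2 + 5·1 + 12·2 + 9·5 + 4·3 = 106
  Lumen: 10·3 + 5·3 + 12·0 + 9·1 + 4·5 = 74
  Kestrel: 10·1 + 5·2 + 12·4 + 9·3 + 4·1 = 99
Harbor has the highest total.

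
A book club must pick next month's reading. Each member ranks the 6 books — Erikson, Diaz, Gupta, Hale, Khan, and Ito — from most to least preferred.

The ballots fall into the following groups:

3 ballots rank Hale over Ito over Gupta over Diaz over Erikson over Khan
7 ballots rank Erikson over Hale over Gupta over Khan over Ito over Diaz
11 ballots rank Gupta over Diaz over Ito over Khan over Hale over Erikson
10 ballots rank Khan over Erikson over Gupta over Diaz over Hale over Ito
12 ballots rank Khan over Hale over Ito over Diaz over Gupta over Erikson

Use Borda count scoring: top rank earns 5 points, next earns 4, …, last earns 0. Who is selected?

Borda scores:
  Erikson: 3·1 + 7·5 + 11·0 + 10·4 + 12·0 = 78
  Diaz: 3·2 + 7·0 + 11·4 + 10·2 + 12·2 = 94
  Gupta: 3·3 + 7·3 + 11·5 + 10·3 + 12·1 = 127
  Hale: 3·5 + 7·4 + 11·1 + 10·1 + 12·4 = 112
  Khan: 3·0 + 7·2 + 11·2 + 10·5 + 12·5 = 146
  Ito: 3·4 + 7·1 + 11·3 + 10·0 + 12·3 = 88
Khan has the highest total.

Khan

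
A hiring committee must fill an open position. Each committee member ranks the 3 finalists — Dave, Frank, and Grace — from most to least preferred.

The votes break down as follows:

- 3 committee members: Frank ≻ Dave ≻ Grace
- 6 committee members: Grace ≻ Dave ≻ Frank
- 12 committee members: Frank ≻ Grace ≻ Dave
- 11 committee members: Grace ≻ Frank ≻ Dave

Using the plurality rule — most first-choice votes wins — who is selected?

First-place vote totals:
  Dave: 0
  Frank: 15
  Grace: 17
Grace has the most first-place votes.

Grace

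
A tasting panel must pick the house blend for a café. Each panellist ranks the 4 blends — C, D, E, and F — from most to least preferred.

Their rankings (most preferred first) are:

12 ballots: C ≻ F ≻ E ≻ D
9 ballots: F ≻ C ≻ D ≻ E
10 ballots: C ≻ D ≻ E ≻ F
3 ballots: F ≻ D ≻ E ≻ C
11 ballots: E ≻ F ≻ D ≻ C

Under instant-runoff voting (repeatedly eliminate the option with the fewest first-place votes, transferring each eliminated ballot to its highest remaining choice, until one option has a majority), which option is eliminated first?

D

Round 1: C 22, F 12, E 11, D 0. D has the fewest and is eliminated.
Round 2: C 22, F 12, E 11. E has the fewest and is eliminated.
Round 3: F 23, C 22. F has a majority.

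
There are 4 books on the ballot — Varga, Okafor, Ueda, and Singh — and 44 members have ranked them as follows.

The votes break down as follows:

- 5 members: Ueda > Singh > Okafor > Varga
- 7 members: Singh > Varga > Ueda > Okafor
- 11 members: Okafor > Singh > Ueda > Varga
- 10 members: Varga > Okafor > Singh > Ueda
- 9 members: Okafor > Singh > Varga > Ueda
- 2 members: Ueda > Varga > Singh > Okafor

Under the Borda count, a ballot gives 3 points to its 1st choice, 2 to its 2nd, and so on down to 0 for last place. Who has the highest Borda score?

Borda scores:
  Varga: 5·0 + 7·2 + 11·0 + 10·3 + 9·1 + 2·2 = 57
  Okafor: 5·1 + 7·0 + 11·3 + 10·2 + 9·3 + 2·0 = 85
  Ueda: 5·3 + 7·1 + 11·1 + 10·0 + 9·0 + 2·3 = 39
  Singh: 5·2 + 7·3 + 11·2 + 10·1 + 9·2 + 2·1 = 83
Okafor has the highest total.

Okafor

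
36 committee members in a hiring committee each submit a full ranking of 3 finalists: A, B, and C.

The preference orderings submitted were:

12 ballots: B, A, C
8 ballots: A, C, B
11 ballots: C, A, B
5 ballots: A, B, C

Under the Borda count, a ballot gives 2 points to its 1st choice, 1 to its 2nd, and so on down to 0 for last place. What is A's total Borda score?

49

Borda scores:
  A: 12·1 + 8·2 + 11·1 + 5·2 = 49
  B: 12·2 + 8·0 + 11·0 + 5·1 = 29
  C: 12·0 + 8·1 + 11·2 + 5·0 = 30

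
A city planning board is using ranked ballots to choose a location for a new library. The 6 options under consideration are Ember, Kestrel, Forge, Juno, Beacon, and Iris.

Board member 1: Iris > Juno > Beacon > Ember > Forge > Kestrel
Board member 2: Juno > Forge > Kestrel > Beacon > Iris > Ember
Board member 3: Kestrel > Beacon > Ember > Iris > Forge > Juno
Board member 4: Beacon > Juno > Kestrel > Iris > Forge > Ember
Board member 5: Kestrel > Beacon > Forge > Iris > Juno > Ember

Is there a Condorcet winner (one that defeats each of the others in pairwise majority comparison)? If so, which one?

Head-to-head results (5 voters total):
Ember vs Kestrel: Kestrel wins 4–1.
Ember vs Forge: Forge wins 3–2.
Ember vs Juno: Juno wins 4–1.
Ember vs Beacon: Beacon wins 5–0.
Ember vs Iris: Iris wins 4–1.
Kestrel vs Forge: Kestrel wins 3–2.
Kestrel vs Juno: Juno wins 3–2.
Kestrel vs Beacon: Kestrel wins 3–2.
Kestrel vs Iris: Kestrel wins 4–1.
Forge vs Juno: Juno wins 3–2.
Forge vs Beacon: Beacon wins 4–1.
Forge vs Iris: Iris wins 3–2.
Juno vs Beacon: Beacon wins 3–2.
Juno vs Iris: Iris wins 3–2.
Beacon vs Iris: Beacon wins 4–1.
No candidate beats all others: Kestrel beats Beacon beats Juno beats Kestrel, a majority cycle.

There is no Condorcet winner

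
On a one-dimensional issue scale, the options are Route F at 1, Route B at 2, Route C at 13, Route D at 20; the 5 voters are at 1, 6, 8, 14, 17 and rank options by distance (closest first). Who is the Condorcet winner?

With single-peaked preferences on a line, the Condorcet winner is the candidate closest to the median voter.
The median voter (position 8) is closest to Route C at 13.
Check: Route C vs Route F — voters closer to Route C: 3 of 5.

Route C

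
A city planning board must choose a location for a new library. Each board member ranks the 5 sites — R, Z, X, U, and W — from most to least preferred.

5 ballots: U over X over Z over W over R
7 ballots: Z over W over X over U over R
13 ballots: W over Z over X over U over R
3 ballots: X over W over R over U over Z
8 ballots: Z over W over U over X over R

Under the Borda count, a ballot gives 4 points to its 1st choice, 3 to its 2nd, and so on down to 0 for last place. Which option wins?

W

Borda scores:
  R: 5·0 + 7·0 + 13·0 + 3·2 + 8·0 = 6
  Z: 5·2 + 7·4 + 13·3 + 3·0 + 8·4 = 109
  X: 5·3 + 7·2 + 13·2 + 3·4 + 8·1 = 75
  U: 5·4 + 7·1 + 13·1 + 3·1 + 8·2 = 59
  W: 5·1 + 7·3 + 13·4 + 3·3 + 8·3 = 111
W has the highest total.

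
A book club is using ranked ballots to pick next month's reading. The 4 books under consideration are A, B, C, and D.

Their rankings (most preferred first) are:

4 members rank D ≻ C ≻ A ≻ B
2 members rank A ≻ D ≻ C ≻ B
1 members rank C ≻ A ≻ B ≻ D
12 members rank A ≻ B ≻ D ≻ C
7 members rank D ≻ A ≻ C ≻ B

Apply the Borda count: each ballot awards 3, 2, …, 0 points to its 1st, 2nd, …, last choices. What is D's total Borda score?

49

Borda scores:
  A: 4·1 + 2·3 + 2 + 12·3 + 7·2 = 62
  B: 4·0 + 2·0 + 1 + 12·2 + 7·0 = 25
  C: 4·2 + 2·1 + 3 + 12·0 + 7·1 = 20
  D: 4·3 + 2·2 + 0 + 12·1 + 7·3 = 49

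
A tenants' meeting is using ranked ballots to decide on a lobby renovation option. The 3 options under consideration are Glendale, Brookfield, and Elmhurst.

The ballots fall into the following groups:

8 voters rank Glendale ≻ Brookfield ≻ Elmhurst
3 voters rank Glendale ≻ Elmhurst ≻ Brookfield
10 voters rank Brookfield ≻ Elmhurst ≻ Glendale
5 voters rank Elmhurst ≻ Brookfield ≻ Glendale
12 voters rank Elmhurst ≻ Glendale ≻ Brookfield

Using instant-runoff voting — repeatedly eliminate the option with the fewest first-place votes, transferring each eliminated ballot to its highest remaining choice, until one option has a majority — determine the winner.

Round 1: Elmhurst 17, Glendale 11, Brookfield 10. Brookfield has the fewest and is eliminated.
Round 2: Elmhurst 27, Glendale 11. Elmhurst has a majority.

Elmhurst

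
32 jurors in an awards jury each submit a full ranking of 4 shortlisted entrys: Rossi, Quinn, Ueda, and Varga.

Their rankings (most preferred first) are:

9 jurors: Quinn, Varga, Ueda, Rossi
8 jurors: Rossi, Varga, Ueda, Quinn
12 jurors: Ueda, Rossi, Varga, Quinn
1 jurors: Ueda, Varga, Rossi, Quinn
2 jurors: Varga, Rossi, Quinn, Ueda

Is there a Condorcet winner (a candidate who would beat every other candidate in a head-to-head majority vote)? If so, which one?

Head-to-head results (32 voters total):
Rossi vs Quinn: Rossi wins 23–9.
Rossi vs Ueda: Ueda wins 22–10.
Rossi vs Varga: Rossi wins 20–12.
Quinn vs Ueda: Ueda wins 21–11.
Quinn vs Varga: Varga wins 23–9.
Ueda vs Varga: Varga wins 19–13.
No candidate beats all others: Rossi beats Varga beats Ueda beats Rossi, a majority cycle.

No Condorcet winner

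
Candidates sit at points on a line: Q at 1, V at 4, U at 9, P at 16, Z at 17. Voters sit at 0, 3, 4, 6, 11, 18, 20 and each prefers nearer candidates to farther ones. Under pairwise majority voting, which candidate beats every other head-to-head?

With single-peaked preferences on a line, the Condorcet winner is the candidate closest to the median voter.
The median voter (position 6) is closest to V at 4.
Check: V vs U — voters closer to V: 4 of 7.

V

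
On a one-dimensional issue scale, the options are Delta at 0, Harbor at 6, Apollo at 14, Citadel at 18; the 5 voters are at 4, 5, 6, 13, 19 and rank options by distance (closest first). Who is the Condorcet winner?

With single-peaked preferences on a line, the Condorcet winner is the candidate closest to the median voter.
The median voter (position 6) is closest to Harbor at 6.
Check: Harbor vs Apollo — voters closer to Harbor: 3 of 5.

Harbor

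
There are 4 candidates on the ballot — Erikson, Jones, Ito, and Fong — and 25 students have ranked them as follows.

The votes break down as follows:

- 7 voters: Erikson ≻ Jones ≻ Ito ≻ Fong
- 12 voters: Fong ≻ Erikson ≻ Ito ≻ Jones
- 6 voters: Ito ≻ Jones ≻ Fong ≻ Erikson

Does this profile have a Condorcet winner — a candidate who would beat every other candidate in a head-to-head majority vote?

No

Head-to-head results (25 voters total):
Erikson vs Jones: Erikson wins 19–6.
Erikson vs Ito: Erikson wins 19–6.
Erikson vs Fong: Fong wins 18–7.
Jones vs Ito: Ito wins 18–7.
Jones vs Fong: Jones wins 13–12.
Ito vs Fong: Ito wins 13–12.
No candidate beats all others: Erikson beats Jones beats Fong beats Erikson, a majority cycle.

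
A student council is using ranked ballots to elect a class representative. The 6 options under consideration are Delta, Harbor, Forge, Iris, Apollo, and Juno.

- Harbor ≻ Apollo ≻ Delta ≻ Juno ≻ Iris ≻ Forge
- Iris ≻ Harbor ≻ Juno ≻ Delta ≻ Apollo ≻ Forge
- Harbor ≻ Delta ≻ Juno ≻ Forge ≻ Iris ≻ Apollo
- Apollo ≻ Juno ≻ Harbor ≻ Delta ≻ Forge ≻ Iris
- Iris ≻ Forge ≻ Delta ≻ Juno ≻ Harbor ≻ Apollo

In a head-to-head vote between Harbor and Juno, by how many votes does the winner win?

Ballots ranking Harbor above Juno: 3.
Ballots ranking Juno above Harbor: 2.
Harbor wins 3–2, a margin of 1.

1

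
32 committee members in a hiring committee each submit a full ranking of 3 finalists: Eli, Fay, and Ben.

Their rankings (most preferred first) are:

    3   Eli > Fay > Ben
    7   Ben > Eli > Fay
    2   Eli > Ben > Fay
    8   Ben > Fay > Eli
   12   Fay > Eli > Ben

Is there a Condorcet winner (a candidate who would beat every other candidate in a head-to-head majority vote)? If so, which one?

There is no Condorcet winner

Head-to-head results (32 voters total):
Eli vs Fay: Fay wins 20–12.
Eli vs Ben: Eli wins 17–15.
Fay vs Ben: Ben wins 17–15.
No candidate beats all others: Eli beats Ben beats Fay beats Eli, a majority cycle.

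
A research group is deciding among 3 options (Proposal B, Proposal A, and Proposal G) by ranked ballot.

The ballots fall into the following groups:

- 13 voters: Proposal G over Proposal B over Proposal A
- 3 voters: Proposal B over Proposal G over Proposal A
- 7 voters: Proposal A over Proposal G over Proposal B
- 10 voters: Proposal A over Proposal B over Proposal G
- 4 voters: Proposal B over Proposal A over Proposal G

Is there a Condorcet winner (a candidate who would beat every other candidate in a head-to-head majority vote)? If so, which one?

Head-to-head results (37 voters total):
Proposal B vs Proposal A: Proposal B wins 20–17.
Proposal B vs Proposal G: Proposal G wins 20–17.
Proposal A vs Proposal G: Proposal A wins 21–16.
No candidate beats all others: Proposal B beats Proposal A beats Proposal G beats Proposal B, a majority cycle.

No Condorcet winner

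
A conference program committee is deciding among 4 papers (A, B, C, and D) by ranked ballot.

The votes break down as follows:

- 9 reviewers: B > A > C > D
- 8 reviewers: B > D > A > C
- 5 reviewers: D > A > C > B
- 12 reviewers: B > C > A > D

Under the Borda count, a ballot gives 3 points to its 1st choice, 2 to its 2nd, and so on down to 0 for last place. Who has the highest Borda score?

B

Borda scores:
  A: 9·2 + 8·1 + 5·2 + 12·1 = 48
  B: 9·3 + 8·3 + 5·0 + 12·3 = 87
  C: 9·1 + 8·0 + 5·1 + 12·2 = 38
  D: 9·0 + 8·2 + 5·3 + 12·0 = 31
B has the highest total.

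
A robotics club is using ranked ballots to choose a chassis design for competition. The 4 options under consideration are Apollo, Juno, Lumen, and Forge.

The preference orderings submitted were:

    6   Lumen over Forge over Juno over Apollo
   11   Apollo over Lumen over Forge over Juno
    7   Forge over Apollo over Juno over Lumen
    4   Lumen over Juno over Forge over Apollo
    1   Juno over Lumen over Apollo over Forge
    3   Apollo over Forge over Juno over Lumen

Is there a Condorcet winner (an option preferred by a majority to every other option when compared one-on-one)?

Head-to-head results (32 voters total):
Apollo vs Juno: Apollo wins 21–11.
Apollo vs Lumen: Apollo wins 21–11.
Apollo vs Forge: Forge wins 17–15.
Juno vs Lumen: Lumen wins 21–11.
Juno vs Forge: Forge wins 27–5.
Lumen vs Forge: Lumen wins 22–10.
No candidate beats all others: Apollo beats Lumen beats Forge beats Apollo, a majority cycle.

No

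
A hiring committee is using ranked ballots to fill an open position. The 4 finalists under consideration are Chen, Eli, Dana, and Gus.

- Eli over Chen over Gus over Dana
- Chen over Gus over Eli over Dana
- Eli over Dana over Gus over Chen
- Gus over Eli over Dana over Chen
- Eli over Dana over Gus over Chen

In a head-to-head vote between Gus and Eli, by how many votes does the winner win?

1

Ballots ranking Gus above Eli: 2.
Ballots ranking Eli above Gus: 3.
Eli wins 3–2, a margin of 1.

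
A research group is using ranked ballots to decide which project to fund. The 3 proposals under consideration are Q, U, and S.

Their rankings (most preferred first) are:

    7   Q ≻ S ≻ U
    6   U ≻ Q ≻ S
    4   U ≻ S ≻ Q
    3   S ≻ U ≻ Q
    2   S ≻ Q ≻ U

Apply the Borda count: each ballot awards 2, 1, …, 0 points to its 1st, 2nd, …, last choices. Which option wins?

Borda scores:
  Q: 7·2 + 6·1 + 4·0 + 3·0 + 2·1 = 22
  U: 7·0 + 6·2 + 4·2 + 3·1 + 2·0 = 23
  S: 7·1 + 6·0 + 4·1 + 3·2 + 2·2 = 21
U has the highest total.

U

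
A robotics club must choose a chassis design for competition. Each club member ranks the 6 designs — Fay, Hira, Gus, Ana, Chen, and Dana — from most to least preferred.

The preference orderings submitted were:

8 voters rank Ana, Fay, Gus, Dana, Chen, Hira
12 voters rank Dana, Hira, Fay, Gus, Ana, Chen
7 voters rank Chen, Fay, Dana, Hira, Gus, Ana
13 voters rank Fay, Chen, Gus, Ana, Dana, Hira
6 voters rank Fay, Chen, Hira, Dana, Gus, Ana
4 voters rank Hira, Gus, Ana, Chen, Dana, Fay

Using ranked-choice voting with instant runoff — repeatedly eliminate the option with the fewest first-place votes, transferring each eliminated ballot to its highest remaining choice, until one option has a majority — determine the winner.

Fay

Round 1: Fay 19, Dana 12, Ana 8, Chen 7, Hira 4, Gus 0. Gus has the fewest and is eliminated.
Round 2: Fay 19, Dana 12, Ana 8, Chen 7, Hira 4. Hira has the fewest and is eliminated.
Round 3: Fay 19, Ana 12, Dana 12, Chen 7. Chen has the fewest and is eliminated.
Round 4: Fay 26, Ana 12, Dana 12. Fay has a majority.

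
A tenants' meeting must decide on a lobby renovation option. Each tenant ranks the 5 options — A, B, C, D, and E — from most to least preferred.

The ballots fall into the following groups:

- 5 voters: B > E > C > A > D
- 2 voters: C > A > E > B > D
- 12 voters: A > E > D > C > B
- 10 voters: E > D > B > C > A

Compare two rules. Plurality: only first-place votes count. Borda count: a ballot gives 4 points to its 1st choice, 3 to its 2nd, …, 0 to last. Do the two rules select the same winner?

No

Plurality first-place counts: A 12, B 5, C 2, D 0, E 10 → A.
Borda totals: A 59, B 42, C 40, D 54, E 95 → E.
The two rules disagree: plurality picks A, Borda picks E.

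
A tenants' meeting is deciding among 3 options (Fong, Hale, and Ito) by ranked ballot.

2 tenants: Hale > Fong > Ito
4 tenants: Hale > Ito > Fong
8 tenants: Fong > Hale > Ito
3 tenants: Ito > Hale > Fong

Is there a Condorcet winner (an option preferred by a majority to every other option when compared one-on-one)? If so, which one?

Hale

Head-to-head results (17 voters total):
Fong vs Hale: Hale wins 9–8.
Fong vs Ito: Fong wins 10–7.
Hale vs Ito: Hale wins 14–3.
Hale beats each rival — Fong (9–8), Ito (14–3) — so Hale is the Condorcet winner.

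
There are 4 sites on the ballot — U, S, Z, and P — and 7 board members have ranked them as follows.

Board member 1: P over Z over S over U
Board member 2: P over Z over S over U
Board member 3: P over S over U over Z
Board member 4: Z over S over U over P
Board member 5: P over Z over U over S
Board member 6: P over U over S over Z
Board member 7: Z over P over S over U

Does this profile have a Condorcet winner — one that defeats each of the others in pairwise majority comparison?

Yes

Head-to-head results (7 voters total):
U vs S: S wins 5–2.
U vs Z: Z wins 5–2.
U vs P: P wins 6–1.
S vs Z: Z wins 5–2.
S vs P: P wins 6–1.
Z vs P: P wins 5–2.
P beats each rival — U (6–1), S (6–1), Z (5–2) — so P is the Condorcet winner.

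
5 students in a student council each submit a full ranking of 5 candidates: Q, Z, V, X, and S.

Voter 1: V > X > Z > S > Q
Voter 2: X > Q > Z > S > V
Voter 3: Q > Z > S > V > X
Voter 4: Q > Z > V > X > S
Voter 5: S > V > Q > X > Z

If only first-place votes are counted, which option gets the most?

Q

First-place vote totals:
  Q: 2
  Z: 0
  V: 1
  X: 1
  S: 1
Q has the most first-place votes.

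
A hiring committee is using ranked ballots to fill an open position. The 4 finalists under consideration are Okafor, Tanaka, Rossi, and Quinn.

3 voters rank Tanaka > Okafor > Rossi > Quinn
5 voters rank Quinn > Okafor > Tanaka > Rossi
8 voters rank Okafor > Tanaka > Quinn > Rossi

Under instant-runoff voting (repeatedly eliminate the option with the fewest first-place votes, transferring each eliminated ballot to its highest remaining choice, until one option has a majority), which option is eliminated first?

Round 1: Okafor 8, Quinn 5, Tanaka 3, Rossi 0. Rossi has the fewest and is eliminated.
Round 2: Okafor 8, Quinn 5, Tanaka 3. Tanaka has the fewest and is eliminated.
Round 3: Okafor 11, Quinn 5. Okafor has a majority.

Rossi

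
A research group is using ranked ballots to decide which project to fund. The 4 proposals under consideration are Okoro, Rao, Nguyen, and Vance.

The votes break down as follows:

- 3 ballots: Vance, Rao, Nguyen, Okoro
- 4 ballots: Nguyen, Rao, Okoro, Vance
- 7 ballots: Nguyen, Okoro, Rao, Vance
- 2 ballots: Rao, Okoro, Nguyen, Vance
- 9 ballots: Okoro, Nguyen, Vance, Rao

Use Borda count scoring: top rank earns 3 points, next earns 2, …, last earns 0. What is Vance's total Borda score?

Borda scores:
  Okoro: 3·0 + 4·1 + 7·2 + 2·2 + 9·3 = 49
  Rao: 3·2 + 4·2 + 7·1 + 2·3 + 9·0 = 27
  Nguyen: 3·1 + 4·3 + 7·3 + 2·1 + 9·2 = 56
  Vance: 3·3 + 4·0 + 7·0 + 2·0 + 9·1 = 18

18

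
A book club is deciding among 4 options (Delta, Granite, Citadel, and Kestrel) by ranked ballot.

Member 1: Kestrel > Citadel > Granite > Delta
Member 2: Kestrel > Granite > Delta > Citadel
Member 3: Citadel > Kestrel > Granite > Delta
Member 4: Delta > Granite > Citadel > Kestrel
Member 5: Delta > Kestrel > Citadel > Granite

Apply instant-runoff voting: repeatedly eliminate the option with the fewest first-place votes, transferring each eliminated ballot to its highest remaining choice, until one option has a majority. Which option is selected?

Round 1: Delta 2, Kestrel 2, Citadel 1, Granite 0. Granite has the fewest and is eliminated.
Round 2: Delta 2, Kestrel 2, Citadel 1. Citadel has the fewest and is eliminated.
Round 3: Kestrel 3, Delta 2. Kestrel has a majority.

Kestrel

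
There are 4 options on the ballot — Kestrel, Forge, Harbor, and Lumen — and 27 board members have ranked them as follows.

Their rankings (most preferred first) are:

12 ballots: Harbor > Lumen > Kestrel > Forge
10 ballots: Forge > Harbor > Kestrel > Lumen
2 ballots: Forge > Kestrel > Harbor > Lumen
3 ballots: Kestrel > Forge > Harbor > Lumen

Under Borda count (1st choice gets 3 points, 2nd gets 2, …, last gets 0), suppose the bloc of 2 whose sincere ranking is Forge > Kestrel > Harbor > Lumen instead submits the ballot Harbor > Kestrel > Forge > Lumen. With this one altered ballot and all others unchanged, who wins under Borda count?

Harbor

Borda totals with the altered ballot: Kestrel 35, Forge 38, Harbor 65, Lumen 24.
The winner is unchanged: still Harbor.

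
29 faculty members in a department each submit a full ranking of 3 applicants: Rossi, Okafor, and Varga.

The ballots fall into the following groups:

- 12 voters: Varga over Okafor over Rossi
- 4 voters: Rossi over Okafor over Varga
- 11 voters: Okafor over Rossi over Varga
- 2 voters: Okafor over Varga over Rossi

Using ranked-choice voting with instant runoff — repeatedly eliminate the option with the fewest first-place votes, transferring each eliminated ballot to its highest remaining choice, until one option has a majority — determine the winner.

Round 1: Okafor 13, Varga 12, Rossi 4. Rossi has the fewest and is eliminated.
Round 2: Okafor 17, Varga 12. Okafor has a majority.

Okafor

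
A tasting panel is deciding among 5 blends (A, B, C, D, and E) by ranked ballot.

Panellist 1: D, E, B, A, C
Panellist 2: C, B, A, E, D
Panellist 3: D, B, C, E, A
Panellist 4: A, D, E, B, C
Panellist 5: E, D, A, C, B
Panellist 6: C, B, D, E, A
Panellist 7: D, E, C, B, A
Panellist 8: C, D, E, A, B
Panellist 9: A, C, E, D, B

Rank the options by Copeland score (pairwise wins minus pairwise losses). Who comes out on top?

D

Pairwise results:
  A vs B: B wins 5–4.
  A vs C: C wins 5–4.
  A vs D: D wins 6–3.
  A vs E: E wins 6–3.
  B vs C: C wins 6–3.
  B vs D: D wins 7–2.
  B vs E: E wins 6–3.
  C vs D: D wins 5–4.
  C vs E: C wins 5–4.
  D vs E: D wins 6–3.
Copeland scores (wins − losses):
  A: 0 − 4 = -4
  B: 1 − 3 = -2
  C: 3 − 1 = 2
  D: 4 − 0 = 4
  E: 2 − 2 = 0
D has the best Copeland score.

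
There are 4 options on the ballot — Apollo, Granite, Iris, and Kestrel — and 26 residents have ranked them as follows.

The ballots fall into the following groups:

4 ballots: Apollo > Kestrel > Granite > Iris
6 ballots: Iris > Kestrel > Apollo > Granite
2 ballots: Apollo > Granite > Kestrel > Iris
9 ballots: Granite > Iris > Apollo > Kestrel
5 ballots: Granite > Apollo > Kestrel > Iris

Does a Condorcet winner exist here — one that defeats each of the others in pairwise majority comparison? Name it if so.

Granite

Head-to-head results (26 voters total):
Apollo vs Granite: Granite wins 14–12.
Apollo vs Iris: Iris wins 15–11.
Apollo vs Kestrel: Apollo wins 20–6.
Granite vs Iris: Granite wins 20–6.
Granite vs Kestrel: Granite wins 16–10.
Iris vs Kestrel: Iris wins 15–11.
Granite beats each rival — Apollo (14–12), Iris (20–6), Kestrel (16–10) — so Granite is the Condorcet winner.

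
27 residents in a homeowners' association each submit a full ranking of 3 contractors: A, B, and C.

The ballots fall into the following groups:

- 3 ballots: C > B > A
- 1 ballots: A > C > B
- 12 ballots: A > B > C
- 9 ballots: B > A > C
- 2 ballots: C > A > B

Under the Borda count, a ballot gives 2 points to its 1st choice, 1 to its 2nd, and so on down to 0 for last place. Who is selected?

A

Borda scores:
  A: 3·0 + 2 + 12·2 + 9·1 + 2·1 = 37
  B: 3·1 + 0 + 12·1 + 9·2 + 2·0 = 33
  C: 3·2 + 1 + 12·0 + 9·0 + 2·2 = 11
A has the highest total.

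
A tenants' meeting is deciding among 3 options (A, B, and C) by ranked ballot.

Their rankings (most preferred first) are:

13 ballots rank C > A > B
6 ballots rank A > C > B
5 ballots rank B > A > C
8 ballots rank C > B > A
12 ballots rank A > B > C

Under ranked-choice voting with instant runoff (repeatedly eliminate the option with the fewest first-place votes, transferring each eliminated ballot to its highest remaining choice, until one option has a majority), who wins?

Round 1: C 21, A 18, B 5. B has the fewest and is eliminated.
Round 2: A 23, C 21. A has a majority.

A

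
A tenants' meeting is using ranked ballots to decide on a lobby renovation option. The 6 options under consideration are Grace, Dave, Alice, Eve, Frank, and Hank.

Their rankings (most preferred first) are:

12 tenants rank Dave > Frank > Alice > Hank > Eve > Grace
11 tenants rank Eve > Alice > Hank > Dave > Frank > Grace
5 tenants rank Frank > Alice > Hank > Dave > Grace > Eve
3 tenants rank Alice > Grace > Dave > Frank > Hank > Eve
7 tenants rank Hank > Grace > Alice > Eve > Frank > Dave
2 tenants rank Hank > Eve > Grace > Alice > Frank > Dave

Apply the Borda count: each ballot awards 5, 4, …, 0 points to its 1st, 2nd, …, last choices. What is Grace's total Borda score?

51

Borda scores:
  Grace: 12·0 + 11·0 + 5·1 + 3·4 + 7·4 + 2·3 = 51
  Dave: 12·5 + 11·2 + 5·2 + 3·3 + 7·0 + 2·0 = 101
  Alice: 12·3 + 11·4 + 5·4 + 3·5 + 7·3 + 2·2 = 140
  Eve: 12·1 + 11·5 + 5·0 + 3·0 + 7·2 + 2·4 = 89
  Frank: 12·4 + 11·1 + 5·5 + 3·2 + 7·1 + 2·1 = 99
  Hank: 12·2 + 11·3 + 5·3 + 3·1 + 7·5 + 2·5 = 120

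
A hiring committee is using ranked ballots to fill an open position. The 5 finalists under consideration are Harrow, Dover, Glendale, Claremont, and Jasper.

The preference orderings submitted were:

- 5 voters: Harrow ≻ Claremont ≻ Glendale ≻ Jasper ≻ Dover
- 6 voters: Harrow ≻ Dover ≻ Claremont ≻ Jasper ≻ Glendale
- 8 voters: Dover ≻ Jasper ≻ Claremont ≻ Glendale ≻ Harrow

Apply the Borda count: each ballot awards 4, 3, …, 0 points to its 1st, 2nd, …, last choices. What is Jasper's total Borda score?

35

Borda scores:
  Harrow: 5·4 + 6·4 + 8·0 = 44
  Dover: 5·0 + 6·3 + 8·4 = 50
  Glendale: 5·2 + 6·0 + 8·1 = 18
  Claremont: 5·3 + 6·2 + 8·2 = 43
  Jasper: 5·1 + 6·1 + 8·3 = 35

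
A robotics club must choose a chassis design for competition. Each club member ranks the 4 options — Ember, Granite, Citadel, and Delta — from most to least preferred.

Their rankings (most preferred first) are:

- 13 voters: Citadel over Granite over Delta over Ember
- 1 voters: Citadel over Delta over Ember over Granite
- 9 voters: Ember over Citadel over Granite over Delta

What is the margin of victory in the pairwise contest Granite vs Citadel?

23

Ballots ranking Granite above Citadel: 0.
Ballots ranking Citadel above Granite: 13+1+9 = 23.
Citadel wins 23–0, a margin of 23.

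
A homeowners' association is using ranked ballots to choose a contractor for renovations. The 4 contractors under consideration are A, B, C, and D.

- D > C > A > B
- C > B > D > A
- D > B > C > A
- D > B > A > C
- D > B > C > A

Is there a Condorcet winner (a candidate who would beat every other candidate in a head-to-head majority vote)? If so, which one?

Head-to-head results (5 voters total):
A vs B: B wins 4–1.
A vs C: C wins 4–1.
A vs D: D wins 5–0.
B vs C: B wins 3–2.
B vs D: D wins 4–1.
C vs D: D wins 4–1.
D beats each rival — A (5–0), B (4–1), C (4–1) — so D is the Condorcet winner.

D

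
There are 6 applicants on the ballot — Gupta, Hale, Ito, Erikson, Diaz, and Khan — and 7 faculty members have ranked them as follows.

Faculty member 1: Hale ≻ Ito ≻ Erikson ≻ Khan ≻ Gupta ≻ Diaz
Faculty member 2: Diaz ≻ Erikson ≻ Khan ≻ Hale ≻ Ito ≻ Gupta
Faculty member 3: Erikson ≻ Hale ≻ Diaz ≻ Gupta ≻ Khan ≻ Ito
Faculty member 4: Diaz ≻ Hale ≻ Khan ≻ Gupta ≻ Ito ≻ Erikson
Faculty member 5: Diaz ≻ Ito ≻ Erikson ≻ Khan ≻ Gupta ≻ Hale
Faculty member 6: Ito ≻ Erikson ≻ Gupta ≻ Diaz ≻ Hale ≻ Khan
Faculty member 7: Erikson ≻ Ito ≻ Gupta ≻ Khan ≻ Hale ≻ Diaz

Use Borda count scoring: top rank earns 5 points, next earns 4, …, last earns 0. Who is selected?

Borda scores:
  Gupta: 1 + 0 + 2 + 2 + 1 + 3 + 3 = 12
  Hale: 5 + 2 + 4 + 4 + 0 + 1 + 1 = 17
  Ito: 4 + 1 + 0 + 1 + 4 + 5 + 4 = 19
  Erikson: 3 + 4 + 5 + 0 + 3 + 4 + 5 = 24
  Diaz: 0 + 5 + 3 + 5 + 5 + 2 + 0 = 20
  Khan: 2 + 3 + 1 + 3 + 2 + 0 + 2 = 13
Erikson has the highest total.

Erikson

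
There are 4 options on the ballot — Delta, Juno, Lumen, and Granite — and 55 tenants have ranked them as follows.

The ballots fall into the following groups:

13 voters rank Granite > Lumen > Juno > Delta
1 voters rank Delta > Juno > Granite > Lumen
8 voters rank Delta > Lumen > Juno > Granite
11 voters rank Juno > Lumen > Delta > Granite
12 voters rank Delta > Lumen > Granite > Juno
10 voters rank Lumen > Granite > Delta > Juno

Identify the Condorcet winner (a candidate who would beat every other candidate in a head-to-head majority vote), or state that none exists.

Head-to-head results (55 voters total):
Delta vs Juno: Delta wins 31–24.
Delta vs Lumen: Lumen wins 34–21.
Delta vs Granite: Delta wins 32–23.
Juno vs Lumen: Lumen wins 43–12.
Juno vs Granite: Granite wins 35–20.
Lumen vs Granite: Lumen wins 41–14.
Lumen beats each rival — Delta (34–21), Juno (43–12), Granite (41–14) — so Lumen is the Condorcet winner.

Lumen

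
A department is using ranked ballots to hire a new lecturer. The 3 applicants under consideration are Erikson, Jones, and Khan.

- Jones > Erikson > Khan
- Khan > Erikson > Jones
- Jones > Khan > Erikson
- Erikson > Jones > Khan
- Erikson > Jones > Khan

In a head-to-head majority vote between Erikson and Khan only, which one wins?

Erikson

Ballots ranking Erikson above Khan: 3.
Ballots ranking Khan above Erikson: 2.
Erikson wins the head-to-head, 3–2.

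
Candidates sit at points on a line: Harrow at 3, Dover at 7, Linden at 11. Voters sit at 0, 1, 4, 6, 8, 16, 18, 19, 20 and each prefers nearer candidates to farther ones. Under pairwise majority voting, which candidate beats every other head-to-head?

Dover

With single-peaked preferences on a line, the Condorcet winner is the candidate closest to the median voter.
The median voter (position 8) is closest to Dover at 7.
Check: Dover vs Harrow — voters closer to Dover: 6 of 9.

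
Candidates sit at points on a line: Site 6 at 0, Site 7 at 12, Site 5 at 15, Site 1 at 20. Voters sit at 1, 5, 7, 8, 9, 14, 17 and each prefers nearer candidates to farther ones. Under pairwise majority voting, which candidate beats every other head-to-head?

With single-peaked preferences on a line, the Condorcet winner is the candidate closest to the median voter.
The median voter (position 8) is closest to Site 7 at 12.
Check: Site 7 vs Site 1 — voters closer to Site 7: 6 of 7.

Site 7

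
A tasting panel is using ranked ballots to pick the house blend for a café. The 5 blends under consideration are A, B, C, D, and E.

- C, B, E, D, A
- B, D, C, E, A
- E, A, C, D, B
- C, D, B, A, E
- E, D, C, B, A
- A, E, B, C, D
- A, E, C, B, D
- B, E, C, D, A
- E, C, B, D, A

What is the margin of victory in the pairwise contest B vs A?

Ballots ranking B above A: 6.
Ballots ranking A above B: 3.
B wins 6–3, a margin of 3.

3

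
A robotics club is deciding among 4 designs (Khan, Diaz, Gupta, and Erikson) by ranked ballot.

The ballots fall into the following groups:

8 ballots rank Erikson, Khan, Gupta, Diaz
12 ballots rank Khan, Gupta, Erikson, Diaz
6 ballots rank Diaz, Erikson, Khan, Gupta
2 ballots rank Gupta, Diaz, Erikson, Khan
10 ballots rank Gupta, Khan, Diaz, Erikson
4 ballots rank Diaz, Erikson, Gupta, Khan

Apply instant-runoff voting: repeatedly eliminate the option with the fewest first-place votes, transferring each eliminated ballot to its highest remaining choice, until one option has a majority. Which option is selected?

Khan

Round 1: Khan 12, Gupta 12, Diaz 10, Erikson 8. Erikson has the fewest and is eliminated.
Round 2: Khan 20, Gupta 12, Diaz 10. Diaz has the fewest and is eliminated.
Round 3: Khan 26, Gupta 16. Khan has a majority.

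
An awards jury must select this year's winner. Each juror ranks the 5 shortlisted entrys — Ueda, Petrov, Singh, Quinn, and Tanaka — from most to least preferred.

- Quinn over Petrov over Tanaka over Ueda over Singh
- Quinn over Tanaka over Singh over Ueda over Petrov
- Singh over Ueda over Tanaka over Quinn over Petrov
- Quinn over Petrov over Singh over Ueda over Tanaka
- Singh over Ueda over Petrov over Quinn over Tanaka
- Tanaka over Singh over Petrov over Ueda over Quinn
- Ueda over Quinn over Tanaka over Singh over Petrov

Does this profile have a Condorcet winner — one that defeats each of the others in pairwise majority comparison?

No

Head-to-head results (7 voters total):
Ueda vs Petrov: Ueda wins 4–3.
Ueda vs Singh: Singh wins 5–2.
Ueda vs Quinn: Ueda wins 4–3.
Ueda vs Tanaka: Ueda wins 4–3.
Petrov vs Singh: Singh wins 5–2.
Petrov vs Quinn: Quinn wins 5–2.
Petrov vs Tanaka: Tanaka wins 4–3.
Singh vs Quinn: Quinn wins 4–3.
Singh vs Tanaka: Tanaka wins 4–3.
Quinn vs Tanaka: Quinn wins 5–2.
No candidate beats all others: Ueda beats Quinn beats Singh beats Ueda, a majority cycle.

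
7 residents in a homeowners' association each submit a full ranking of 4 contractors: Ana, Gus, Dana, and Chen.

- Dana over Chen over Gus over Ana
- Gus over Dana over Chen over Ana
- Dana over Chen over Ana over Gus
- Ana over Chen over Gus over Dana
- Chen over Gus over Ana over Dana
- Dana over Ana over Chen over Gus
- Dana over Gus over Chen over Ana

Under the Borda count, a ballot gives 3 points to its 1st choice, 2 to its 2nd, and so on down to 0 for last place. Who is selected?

Borda scores:
  Ana: 0 + 0 + 1 + 3 + 1 + 2 + 0 = 7
  Gus: 1 + 3 + 0 + 1 + 2 + 0 + 2 = 9
  Dana: 3 + 2 + 3 + 0 + 0 + 3 + 3 = 14
  Chen: 2 + 1 + 2 + 2 + 3 + 1 + 1 = 12
Dana has the highest total.

Dana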